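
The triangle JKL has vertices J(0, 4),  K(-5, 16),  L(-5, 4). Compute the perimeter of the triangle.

|JK| = √((-5)² + (12)²) = √169 = 13
|KL| = √((0)² + (-12)²) = √144 = 12
|LJ| = √((5)² + (0)²) = √25 = 5
Perimeter = 13 + 12 + 5 = 30.

30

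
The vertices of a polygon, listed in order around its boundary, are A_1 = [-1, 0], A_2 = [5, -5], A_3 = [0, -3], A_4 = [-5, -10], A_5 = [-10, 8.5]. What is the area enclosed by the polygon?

79.5

Apply the surveyor's formula: 2A = Σ (x_i·y_{i+1} − x_{i+1}·y_i), indices taken mod 5.
Cross-terms: 5, -15, -15, -142.5, 8.5  ⇒  Σ = -159
Area = |Σ|/2 = 79.5.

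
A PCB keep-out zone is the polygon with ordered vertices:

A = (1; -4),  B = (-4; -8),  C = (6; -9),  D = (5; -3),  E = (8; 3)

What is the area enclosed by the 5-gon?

Cross-terms: -24, 84, 27, 39, -35  ⇒  Σ = 91
Area = |Σ|/2 = 45.5.

45.5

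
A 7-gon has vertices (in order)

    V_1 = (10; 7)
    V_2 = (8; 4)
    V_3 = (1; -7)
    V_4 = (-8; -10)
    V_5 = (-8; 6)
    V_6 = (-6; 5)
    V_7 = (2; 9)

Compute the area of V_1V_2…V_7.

207

Cross-terms: -16, -60, -66, -128, -4, -64, -76  ⇒  Σ = -414
Area = |Σ|/2 = 207.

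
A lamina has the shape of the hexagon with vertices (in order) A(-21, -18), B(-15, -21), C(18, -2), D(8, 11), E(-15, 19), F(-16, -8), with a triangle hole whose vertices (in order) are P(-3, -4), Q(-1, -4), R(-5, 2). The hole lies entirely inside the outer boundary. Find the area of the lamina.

821

Outer boundary:
Apply the surveyor's formula: 2A = Σ (x_i·y_{i+1} − x_{i+1}·y_i), indices taken mod 6.
Σ = (171) + (408) + (214) + (317) + (424) + (120) = 1654
Area = |Σ|/2 = 827.
Hole:
Apply Gauss's area formula: 2A = Σ (x_i·y_{i+1} − x_{i+1}·y_i), indices taken mod 3.
P→Q: (-3)(-4) − (-1)(-4) = 8
Q→R: (-1)(2) − (-5)(-4) = -22
R→P: (-5)(-4) − (-3)(2) = 26
Σ = 12
Area = |Σ|/2 = 6.
Net area = 827 − 6 = 821.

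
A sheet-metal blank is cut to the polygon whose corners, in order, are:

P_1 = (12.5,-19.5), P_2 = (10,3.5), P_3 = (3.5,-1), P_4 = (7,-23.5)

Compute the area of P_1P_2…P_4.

Σ = (238.75) + (-22.25) + (-75.25) + (157.25) = 298.5
Area = |Σ|/2 = 149.25.

149.25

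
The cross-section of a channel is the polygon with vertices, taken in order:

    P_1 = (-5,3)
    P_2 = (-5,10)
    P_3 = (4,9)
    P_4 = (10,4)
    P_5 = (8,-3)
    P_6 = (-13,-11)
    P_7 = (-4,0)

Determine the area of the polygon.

219.5

Apply the shoelace (surveyor's) formula: 2A = Σ (x_i·y_{i+1} − x_{i+1}·y_i), indices taken mod 7.
Σ = (-35) + (-85) + (-74) + (-62) + (-127) + (-44) + (-12) = -439
Area = |Σ|/2 = 219.5.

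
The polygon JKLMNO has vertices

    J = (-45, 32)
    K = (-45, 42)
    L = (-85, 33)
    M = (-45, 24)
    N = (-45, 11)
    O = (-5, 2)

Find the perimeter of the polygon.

|JK| = √((0)² + (10)²) = √100 = 10
|KL| = √((-40)² + (-9)²) = √1681 = 41
|LM| = √((40)² + (-9)²) = √1681 = 41
|MN| = √((0)² + (-13)²) = √169 = 13
|NO| = √((40)² + (-9)²) = √1681 = 41
|OJ| = √((-40)² + (30)²) = √2500 = 50
Perimeter = 10 + 41 + 41 + 13 + 41 + 50 = 196.

196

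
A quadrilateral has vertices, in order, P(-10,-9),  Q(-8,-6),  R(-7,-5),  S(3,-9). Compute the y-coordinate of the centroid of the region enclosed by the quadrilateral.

Apply the shoelace (surveyor's) formula. First the cross-terms c_i = x_i·y_{i+1} − x_{i+1}·y_i:
  -12, -2, 78, -117  ⇒  2A = -53, A = -26.5.
Then Σ (y_i + y_{i+1})·c_i = 1216, so ȳ = 1216 / (6·(-26.5)) = -1216/159.

-1216/159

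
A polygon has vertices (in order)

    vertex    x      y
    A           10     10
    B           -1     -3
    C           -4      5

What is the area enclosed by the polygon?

Apply the surveyor's formula: 2A = Σ (x_i·y_{i+1} − x_{i+1}·y_i), indices taken mod 3.
Σ = (-20) + (-17) + (-90) = -127
Area = |Σ|/2 = 63.5.

63.5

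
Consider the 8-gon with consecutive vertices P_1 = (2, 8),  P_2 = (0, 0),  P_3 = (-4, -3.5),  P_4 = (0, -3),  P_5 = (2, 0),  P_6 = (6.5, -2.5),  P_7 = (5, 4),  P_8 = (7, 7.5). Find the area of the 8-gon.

51

Apply the shoelace (surveyor's) formula: 2A = Σ (x_i·y_{i+1} − x_{i+1}·y_i), indices taken mod 8.
Cross-terms: 0, 0, 12, 6, -5, 38.5, 9.5, 41  ⇒  Σ = 102
Area = |Σ|/2 = 51.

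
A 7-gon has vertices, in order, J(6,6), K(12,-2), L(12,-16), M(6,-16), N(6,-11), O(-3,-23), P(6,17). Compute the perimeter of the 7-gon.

102

|JK| = √((6)² + (-8)²) = √100 = 10
|KL| = √((0)² + (-14)²) = √196 = 14
|LM| = √((-6)² + (0)²) = √36 = 6
|MN| = √((0)² + (5)²) = √25 = 5
|NO| = √((-9)² + (-12)²) = √225 = 15
|OP| = √((9)² + (40)²) = √1681 = 41
|PJ| = √((0)² + (-11)²) = √121 = 11
Perimeter = 10 + 14 + 6 + 5 + 15 + 41 + 11 = 102.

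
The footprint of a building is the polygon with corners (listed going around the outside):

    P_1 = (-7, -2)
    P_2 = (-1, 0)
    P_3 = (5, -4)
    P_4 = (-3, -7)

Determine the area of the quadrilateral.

Apply the shoelace formula: 2A = Σ (x_i·y_{i+1} − x_{i+1}·y_i), indices taken mod 4.
Σ = (-2) + (4) + (-47) + (-43) = -88
Area = |Σ|/2 = 44.

44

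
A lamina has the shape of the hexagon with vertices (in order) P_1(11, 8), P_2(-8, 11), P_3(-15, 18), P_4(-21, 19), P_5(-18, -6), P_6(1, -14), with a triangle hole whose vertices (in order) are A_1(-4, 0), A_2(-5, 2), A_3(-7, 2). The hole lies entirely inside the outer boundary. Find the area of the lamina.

591.5

Outer boundary:
Apply the surveyor's formula: 2A = Σ (x_i·y_{i+1} − x_{i+1}·y_i), indices taken mod 6.
P_1→P_2: (11)(11) − (-8)(8) = 185
P_2→P_3: (-8)(18) − (-15)(11) = 21
P_3→P_4: (-15)(19) − (-21)(18) = 93
P_4→P_5: (-21)(-6) − (-18)(19) = 468
P_5→P_6: (-18)(-14) − (1)(-6) = 258
P_6→P_1: (1)(8) − (11)(-14) = 162
Σ = 1187
Area = |Σ|/2 = 593.5.
Hole:
Σ = (-8) + (4) + (8) = 4
Area = |Σ|/2 = 2.
Net area = 593.5 − 2 = 591.5.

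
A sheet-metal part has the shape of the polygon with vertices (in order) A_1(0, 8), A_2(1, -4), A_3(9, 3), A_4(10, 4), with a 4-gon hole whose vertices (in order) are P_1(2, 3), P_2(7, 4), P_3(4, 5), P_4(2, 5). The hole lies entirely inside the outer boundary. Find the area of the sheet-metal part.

52.5

Outer boundary:
Apply the shoelace (surveyor's) formula: 2A = Σ (x_i·y_{i+1} − x_{i+1}·y_i), indices taken mod 4.
Σ = (-8) + (39) + (6) + (80) = 117
Area = |Σ|/2 = 58.5.
Hole:
P_1→P_2: (2)(4) − (7)(3) = -13
P_2→P_3: (7)(5) − (4)(4) = 19
P_3→P_4: (4)(5) − (2)(5) = 10
P_4→P_1: (2)(3) − (2)(5) = -4
Σ = 12
Area = |Σ|/2 = 6.
Net area = 58.5 − 6 = 52.5.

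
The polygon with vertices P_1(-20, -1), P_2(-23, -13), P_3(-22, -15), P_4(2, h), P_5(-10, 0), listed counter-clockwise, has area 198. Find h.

-5

Write out the shoelace sum; only the two edges meeting at P_4 involve h:
2·Area = [((-22)·h − 2·(-15)) + (2·0 − (-10)·h)] + 306
       = -12·h + 336 = 396
⇒ h = -5.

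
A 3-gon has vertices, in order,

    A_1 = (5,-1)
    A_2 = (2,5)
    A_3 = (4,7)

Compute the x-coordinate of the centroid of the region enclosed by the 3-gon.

Apply the shoelace formula. First the cross-terms c_i = x_i·y_{i+1} − x_{i+1}·y_i:
  27, -6, -39  ⇒  2A = -18, A = -9.
Then Σ (x_i + x_{i+1})·c_i = -198, so x̄ = -198 / (6·(-9)) = 11/3.

11/3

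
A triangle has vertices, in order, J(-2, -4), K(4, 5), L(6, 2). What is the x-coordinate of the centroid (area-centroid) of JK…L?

Apply the shoelace formula. First the cross-terms c_i = x_i·y_{i+1} − x_{i+1}·y_i:
  6, -22, -20  ⇒  2A = -36, A = -18.
Then Σ (x_i + x_{i+1})·c_i = -288, so x̄ = -288 / (6·(-18)) = 8/3.

8/3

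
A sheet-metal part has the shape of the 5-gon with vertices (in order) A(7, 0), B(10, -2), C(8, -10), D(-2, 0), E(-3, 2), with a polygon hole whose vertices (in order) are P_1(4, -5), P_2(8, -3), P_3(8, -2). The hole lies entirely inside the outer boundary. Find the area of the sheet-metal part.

Outer boundary:
Apply the shoelace (surveyor's) formula: 2A = Σ (x_i·y_{i+1} − x_{i+1}·y_i), indices taken mod 5.
Cross-terms: -14, -84, -20, -4, -14  ⇒  Σ = -136
Area = |Σ|/2 = 68.
Hole:
Apply the surveyor's formula: 2A = Σ (x_i·y_{i+1} − x_{i+1}·y_i), indices taken mod 3.
P_1→P_2: (4)(-3) − (8)(-5) = 28
P_2→P_3: (8)(-2) − (8)(-3) = 8
P_3→P_1: (8)(-5) − (4)(-2) = -32
Σ = 4
Area = |Σ|/2 = 2.
Net area = 68 − 2 = 66.

66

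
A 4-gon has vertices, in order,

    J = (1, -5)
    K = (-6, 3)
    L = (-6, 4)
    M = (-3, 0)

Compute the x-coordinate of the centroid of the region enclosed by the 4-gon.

-23/6

Apply the shoelace (surveyor's) formula. First the cross-terms c_i = x_i·y_{i+1} − x_{i+1}·y_i:
  -27, -6, 12, 15  ⇒  2A = -6, A = -3.
Then Σ (x_i + x_{i+1})·c_i = 69, so x̄ = 69 / (6·(-3)) = -23/6.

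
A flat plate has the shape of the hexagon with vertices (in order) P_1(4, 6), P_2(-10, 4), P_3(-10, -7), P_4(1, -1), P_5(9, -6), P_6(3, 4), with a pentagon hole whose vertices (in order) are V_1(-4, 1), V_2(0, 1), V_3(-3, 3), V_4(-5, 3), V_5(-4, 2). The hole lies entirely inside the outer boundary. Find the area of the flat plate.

125.5

Outer boundary:
P_1→P_2: (4)(4) − (-10)(6) = 76
P_2→P_3: (-10)(-7) − (-10)(4) = 110
P_3→P_4: (-10)(-1) − (1)(-7) = 17
P_4→P_5: (1)(-6) − (9)(-1) = 3
P_5→P_6: (9)(4) − (3)(-6) = 54
P_6→P_1: (3)(6) − (4)(4) = 2
Σ = 262
Area = |Σ|/2 = 131.
Hole:
Apply the shoelace (surveyor's) formula: 2A = Σ (x_i·y_{i+1} − x_{i+1}·y_i), indices taken mod 5.
Σ = (-4) + (3) + (6) + (2) + (4) = 11
Area = |Σ|/2 = 5.5.
Net area = 131 − 5.5 = 125.5.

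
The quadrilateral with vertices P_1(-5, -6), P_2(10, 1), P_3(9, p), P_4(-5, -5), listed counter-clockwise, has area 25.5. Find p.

3

The doubled signed area Σ (x_i y_{i+1} − x_{i+1} y_i) is linear in p.
With p=0 it equals 6; the coefficient of p is 15 (from the two edges through P_3).
So 15·p + 6 = 2·25.5 = 51 ⇒ p = 3.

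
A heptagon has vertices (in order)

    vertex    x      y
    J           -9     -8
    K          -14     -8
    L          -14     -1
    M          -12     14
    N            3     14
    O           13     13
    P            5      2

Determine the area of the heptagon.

J→K: (-9)(-8) − (-14)(-8) = -40
K→L: (-14)(-1) − (-14)(-8) = -98
L→M: (-14)(14) − (-12)(-1) = -208
M→N: (-12)(14) − (3)(14) = -210
N→O: (3)(13) − (13)(14) = -143
O→P: (13)(2) − (5)(13) = -39
P→J: (5)(-8) − (-9)(2) = -22
Σ = -760
Area = |Σ|/2 = 380.

380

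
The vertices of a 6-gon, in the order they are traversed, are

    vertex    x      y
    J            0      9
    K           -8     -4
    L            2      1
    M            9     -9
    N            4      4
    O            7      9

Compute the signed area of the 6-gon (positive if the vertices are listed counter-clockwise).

94

Apply the shoelace (surveyor's) formula: 2A = Σ (x_i·y_{i+1} − x_{i+1}·y_i), indices taken mod 6.
Σ = (72) + (0) + (-27) + (72) + (8) + (63) = 188
Signed area = Σ/2 = 94 (positive ⇒ counter-clockwise traversal).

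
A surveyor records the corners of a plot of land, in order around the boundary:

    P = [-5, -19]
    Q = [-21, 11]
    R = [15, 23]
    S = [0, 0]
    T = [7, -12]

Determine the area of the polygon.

647.5

Σ = (-454) + (-648) + (0) + (0) + (-193) = -1295
Area = |Σ|/2 = 647.5.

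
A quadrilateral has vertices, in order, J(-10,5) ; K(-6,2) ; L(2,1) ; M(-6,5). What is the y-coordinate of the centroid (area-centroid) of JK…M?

28/9

Apply the shoelace formula. First the cross-terms c_i = x_i·y_{i+1} − x_{i+1}·y_i:
  10, -10, 16, 20  ⇒  2A = 36, A = 18.
Then Σ (y_i + y_{i+1})·c_i = 336, so ȳ = 336 / (6·18) = 28/9.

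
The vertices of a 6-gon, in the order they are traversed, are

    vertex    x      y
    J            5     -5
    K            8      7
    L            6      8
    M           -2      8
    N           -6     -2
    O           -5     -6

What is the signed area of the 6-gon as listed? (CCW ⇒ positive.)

Apply the surveyor's formula: 2A = Σ (x_i·y_{i+1} − x_{i+1}·y_i), indices taken mod 6.
Cross-terms: 75, 22, 64, 52, 26, 55  ⇒  Σ = 294
Signed area = Σ/2 = 147 (positive ⇒ counter-clockwise traversal).

147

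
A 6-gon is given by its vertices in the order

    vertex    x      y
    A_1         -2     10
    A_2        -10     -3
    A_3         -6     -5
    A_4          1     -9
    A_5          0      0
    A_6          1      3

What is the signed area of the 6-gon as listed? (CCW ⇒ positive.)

106.5

Apply Gauss's area formula: 2A = Σ (x_i·y_{i+1} − x_{i+1}·y_i), indices taken mod 6.
Σ = (106) + (32) + (59) + (0) + (0) + (16) = 213
Signed area = Σ/2 = 106.5 (positive ⇒ counter-clockwise traversal).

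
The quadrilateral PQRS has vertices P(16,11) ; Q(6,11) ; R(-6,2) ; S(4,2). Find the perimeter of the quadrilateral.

|PQ| = √((-10)² + (0)²) = √100 = 10
|QR| = √((-12)² + (-9)²) = √225 = 15
|RS| = √((10)² + (0)²) = √100 = 10
|SP| = √((12)² + (9)²) = √225 = 15
Perimeter = 10 + 15 + 10 + 15 = 50.

50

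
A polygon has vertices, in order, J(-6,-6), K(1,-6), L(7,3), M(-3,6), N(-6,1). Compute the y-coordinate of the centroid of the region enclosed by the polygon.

Apply Gauss's area formula. First the cross-terms c_i = x_i·y_{i+1} − x_{i+1}·y_i:
  42, 45, 51, 33, 42  ⇒  2A = 213, A = 106.5.
Then Σ (y_i + y_{i+1})·c_i = -159, so ȳ = -159 / (6·106.5) = -53/213.

-53/213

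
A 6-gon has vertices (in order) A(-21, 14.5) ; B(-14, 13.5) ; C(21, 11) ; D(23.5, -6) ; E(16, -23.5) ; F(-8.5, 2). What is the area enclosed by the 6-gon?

Apply the shoelace formula: 2A = Σ (x_i·y_{i+1} − x_{i+1}·y_i), indices taken mod 6.
Σ = (-80.5) + (-437.5) + (-384.5) + (-456.25) + (-167.75) + (-81.25) = -1607.75
Area = |Σ|/2 = 803.875.

803.875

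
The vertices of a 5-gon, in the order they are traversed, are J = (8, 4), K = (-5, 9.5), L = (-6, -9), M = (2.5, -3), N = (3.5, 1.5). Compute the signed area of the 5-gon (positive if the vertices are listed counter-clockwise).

Apply the surveyor's formula: 2A = Σ (x_i·y_{i+1} − x_{i+1}·y_i), indices taken mod 5.
Σ = (96) + (102) + (40.5) + (14.25) + (2) = 254.75
Signed area = Σ/2 = 127.375 (positive ⇒ counter-clockwise traversal).

127.375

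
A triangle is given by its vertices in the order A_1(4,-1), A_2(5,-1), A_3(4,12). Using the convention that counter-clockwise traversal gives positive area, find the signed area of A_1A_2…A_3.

6.5

Apply the shoelace formula: 2A = Σ (x_i·y_{i+1} − x_{i+1}·y_i), indices taken mod 3.
A_1→A_2: (4)(-1) − (5)(-1) = 1
A_2→A_3: (5)(12) − (4)(-1) = 64
A_3→A_1: (4)(-1) − (4)(12) = -52
Σ = 13
Signed area = Σ/2 = 6.5 (positive ⇒ counter-clockwise traversal).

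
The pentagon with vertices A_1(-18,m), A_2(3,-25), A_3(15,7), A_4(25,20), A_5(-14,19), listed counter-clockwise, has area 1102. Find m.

-8

The doubled signed area Σ (x_i y_{i+1} − x_{i+1} y_i) is linear in m.
With m=0 it equals 2068; the coefficient of m is -17 (from the two edges through A_1).
So -17·m + 2068 = 2·1102 = 2204 ⇒ m = -8.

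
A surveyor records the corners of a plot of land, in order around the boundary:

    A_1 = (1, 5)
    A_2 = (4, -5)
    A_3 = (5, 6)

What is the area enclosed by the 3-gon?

21.5

Apply the shoelace (surveyor's) formula: 2A = Σ (x_i·y_{i+1} − x_{i+1}·y_i), indices taken mod 3.
Cross-terms: -25, 49, 19  ⇒  Σ = 43
Area = |Σ|/2 = 21.5.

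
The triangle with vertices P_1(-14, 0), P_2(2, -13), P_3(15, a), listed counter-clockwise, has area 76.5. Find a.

-14

The doubled signed area Σ (x_i y_{i+1} − x_{i+1} y_i) is linear in a.
With a=0 it equals 377; the coefficient of a is 16 (from the two edges through P_3).
So 16·a + 377 = 2·76.5 = 153 ⇒ a = -14.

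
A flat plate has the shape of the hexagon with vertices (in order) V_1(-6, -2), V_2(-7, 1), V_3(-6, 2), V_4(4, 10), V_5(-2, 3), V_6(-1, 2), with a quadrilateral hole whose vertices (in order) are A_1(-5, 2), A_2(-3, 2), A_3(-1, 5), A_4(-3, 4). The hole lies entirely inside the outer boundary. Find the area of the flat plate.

Outer boundary:
Apply the surveyor's formula: 2A = Σ (x_i·y_{i+1} − x_{i+1}·y_i), indices taken mod 6.
Cross-terms: -20, -8, -68, 32, -1, 14  ⇒  Σ = -51
Area = |Σ|/2 = 25.5.
Hole:
Apply the shoelace formula: 2A = Σ (x_i·y_{i+1} − x_{i+1}·y_i), indices taken mod 4.
Σ = (-4) + (-13) + (11) + (14) = 8
Area = |Σ|/2 = 4.
Net area = 25.5 − 4 = 21.5.

21.5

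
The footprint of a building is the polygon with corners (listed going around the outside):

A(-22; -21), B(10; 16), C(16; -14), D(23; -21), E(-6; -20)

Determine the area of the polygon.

Σ = (-142) + (-396) + (-14) + (-586) + (-314) = -1452
Area = |Σ|/2 = 726.

726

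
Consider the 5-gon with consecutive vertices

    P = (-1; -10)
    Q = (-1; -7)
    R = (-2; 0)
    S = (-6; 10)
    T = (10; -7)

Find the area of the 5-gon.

Apply Gauss's area formula: 2A = Σ (x_i·y_{i+1} − x_{i+1}·y_i), indices taken mod 5.
P→Q: (-1)(-7) − (-1)(-10) = -3
Q→R: (-1)(0) − (-2)(-7) = -14
R→S: (-2)(10) − (-6)(0) = -20
S→T: (-6)(-7) − (10)(10) = -58
T→P: (10)(-10) − (-1)(-7) = -107
Σ = -202
Area = |Σ|/2 = 101.

101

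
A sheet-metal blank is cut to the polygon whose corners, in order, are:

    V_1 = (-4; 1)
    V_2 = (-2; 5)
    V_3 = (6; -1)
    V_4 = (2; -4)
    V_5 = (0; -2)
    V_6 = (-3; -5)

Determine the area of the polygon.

Apply the surveyor's formula: 2A = Σ (x_i·y_{i+1} − x_{i+1}·y_i), indices taken mod 6.
Σ = (-18) + (-28) + (-22) + (-4) + (-6) + (-23) = -101
Area = |Σ|/2 = 50.5.

50.5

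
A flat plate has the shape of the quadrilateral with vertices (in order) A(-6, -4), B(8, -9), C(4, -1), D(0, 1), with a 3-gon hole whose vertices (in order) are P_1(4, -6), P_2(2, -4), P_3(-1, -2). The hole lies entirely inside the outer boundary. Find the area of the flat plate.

61

Outer boundary:
A→B: (-6)(-9) − (8)(-4) = 86
B→C: (8)(-1) − (4)(-9) = 28
C→D: (4)(1) − (0)(-1) = 4
D→A: (0)(-4) − (-6)(1) = 6
Σ = 124
Area = |Σ|/2 = 62.
Hole:
Apply the shoelace (surveyor's) formula: 2A = Σ (x_i·y_{i+1} − x_{i+1}·y_i), indices taken mod 3.
P_1→P_2: (4)(-4) − (2)(-6) = -4
P_2→P_3: (2)(-2) − (-1)(-4) = -8
P_3→P_1: (-1)(-6) − (4)(-2) = 14
Σ = 2
Area = |Σ|/2 = 1.
Net area = 62 − 1 = 61.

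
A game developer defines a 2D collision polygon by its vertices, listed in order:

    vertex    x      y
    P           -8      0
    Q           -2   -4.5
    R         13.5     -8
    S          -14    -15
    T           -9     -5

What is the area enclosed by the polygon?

153.375

P→Q: (-8)(-4.5) − (-2)(0) = 36
Q→R: (-2)(-8) − (13.5)(-4.5) = 76.75
R→S: (13.5)(-15) − (-14)(-8) = -314.5
S→T: (-14)(-5) − (-9)(-15) = -65
T→P: (-9)(0) − (-8)(-5) = -40
Σ = -306.75
Area = |Σ|/2 = 153.375.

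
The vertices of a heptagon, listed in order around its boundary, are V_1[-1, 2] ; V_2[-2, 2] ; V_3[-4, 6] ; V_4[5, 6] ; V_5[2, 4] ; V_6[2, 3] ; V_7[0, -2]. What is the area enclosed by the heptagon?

28

Apply the surveyor's formula: 2A = Σ (x_i·y_{i+1} − x_{i+1}·y_i), indices taken mod 7.
Σ = (2) + (-4) + (-54) + (8) + (-2) + (-4) + (-2) = -56
Area = |Σ|/2 = 28.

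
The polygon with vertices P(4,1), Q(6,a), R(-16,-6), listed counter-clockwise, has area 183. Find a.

20

Write out the shoelace sum; only the two edges meeting at Q involve a:
2·Area = [(4·a − 6·1) + (6·(-6) − (-16)·a)] + 8
       = 20·a + -34 = 366
⇒ a = 20.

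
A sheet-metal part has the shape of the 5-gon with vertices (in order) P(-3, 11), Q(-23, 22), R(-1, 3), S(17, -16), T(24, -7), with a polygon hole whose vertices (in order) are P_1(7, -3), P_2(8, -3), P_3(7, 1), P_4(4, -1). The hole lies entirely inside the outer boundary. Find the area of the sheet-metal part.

298.5

Outer boundary:
Apply the shoelace (surveyor's) formula: 2A = Σ (x_i·y_{i+1} − x_{i+1}·y_i), indices taken mod 5.
Σ = (187) + (-47) + (-35) + (265) + (243) = 613
Area = |Σ|/2 = 306.5.
Hole:
Apply the shoelace formula: 2A = Σ (x_i·y_{i+1} − x_{i+1}·y_i), indices taken mod 4.
Σ = (3) + (29) + (-11) + (-5) = 16
Area = |Σ|/2 = 8.
Net area = 306.5 − 8 = 298.5.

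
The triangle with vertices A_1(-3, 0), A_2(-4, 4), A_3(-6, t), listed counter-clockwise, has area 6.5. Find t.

-1

The doubled signed area Σ (x_i y_{i+1} − x_{i+1} y_i) is linear in t.
With t=0 it equals 12; the coefficient of t is -1 (from the two edges through A_3).
So -1·t + 12 = 2·6.5 = 13 ⇒ t = -1.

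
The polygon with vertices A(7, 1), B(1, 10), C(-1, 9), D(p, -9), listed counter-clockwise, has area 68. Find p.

3

The doubled signed area Σ (x_i y_{i+1} − x_{i+1} y_i) is linear in p.
With p=0 it equals 160; the coefficient of p is -8 (from the two edges through D).
So -8·p + 160 = 2·68 = 136 ⇒ p = 3.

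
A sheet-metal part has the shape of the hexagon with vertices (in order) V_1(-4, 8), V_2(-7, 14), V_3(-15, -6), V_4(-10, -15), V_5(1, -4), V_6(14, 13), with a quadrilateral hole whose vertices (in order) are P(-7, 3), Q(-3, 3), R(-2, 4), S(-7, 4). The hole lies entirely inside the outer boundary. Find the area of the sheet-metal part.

Outer boundary:
Σ = (0) + (252) + (165) + (55) + (69) + (164) = 705
Area = |Σ|/2 = 352.5.
Hole:
Cross-terms: -12, -6, 20, 7  ⇒  Σ = 9
Area = |Σ|/2 = 4.5.
Net area = 352.5 − 4.5 = 348.

348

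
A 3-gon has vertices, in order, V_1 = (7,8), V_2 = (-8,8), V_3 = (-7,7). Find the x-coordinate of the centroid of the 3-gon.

Apply the surveyor's formula. First the cross-terms c_i = x_i·y_{i+1} − x_{i+1}·y_i:
  120, 0, -105  ⇒  2A = 15, A = 7.5.
Then Σ (x_i + x_{i+1})·c_i = -120, so x̄ = -120 / (6·7.5) = -8/3.

-8/3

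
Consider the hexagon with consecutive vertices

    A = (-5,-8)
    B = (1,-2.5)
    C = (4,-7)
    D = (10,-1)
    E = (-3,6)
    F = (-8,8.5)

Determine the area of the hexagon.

Apply the shoelace (surveyor's) formula: 2A = Σ (x_i·y_{i+1} − x_{i+1}·y_i), indices taken mod 6.
A→B: (-5)(-2.5) − (1)(-8) = 20.5
B→C: (1)(-7) − (4)(-2.5) = 3
C→D: (4)(-1) − (10)(-7) = 66
D→E: (10)(6) − (-3)(-1) = 57
E→F: (-3)(8.5) − (-8)(6) = 22.5
F→A: (-8)(-8) − (-5)(8.5) = 106.5
Σ = 275.5
Area = |Σ|/2 = 137.75.

137.75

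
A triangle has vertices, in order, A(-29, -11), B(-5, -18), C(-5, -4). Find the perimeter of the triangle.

|AB| = √((24)² + (-7)²) = √625 = 25
|BC| = √((0)² + (14)²) = √196 = 14
|CA| = √((-24)² + (-7)²) = √625 = 25
Perimeter = 25 + 14 + 25 = 64.

64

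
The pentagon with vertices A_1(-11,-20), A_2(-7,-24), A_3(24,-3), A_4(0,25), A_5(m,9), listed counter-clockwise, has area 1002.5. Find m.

-13

Write out the shoelace sum; only the two edges meeting at A_5 involve m:
2·Area = [(0·9 − m·25) + (m·(-20) − (-11)·9)] + 1321
       = -45·m + 1420 = 2005
⇒ m = -13.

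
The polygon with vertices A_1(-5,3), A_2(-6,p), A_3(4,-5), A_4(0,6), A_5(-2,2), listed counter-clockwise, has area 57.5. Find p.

-3

Write out the shoelace sum; only the two edges meeting at A_2 involve p:
2·Area = [((-5)·p − (-6)·3) + ((-6)·(-5) − 4·p)] + 40
       = -9·p + 88 = 115
⇒ p = -3.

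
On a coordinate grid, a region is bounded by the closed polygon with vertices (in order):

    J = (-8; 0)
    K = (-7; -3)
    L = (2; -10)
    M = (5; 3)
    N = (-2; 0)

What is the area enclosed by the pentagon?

81

Cross-terms: 24, 76, 56, 6, 0  ⇒  Σ = 162
Area = |Σ|/2 = 81.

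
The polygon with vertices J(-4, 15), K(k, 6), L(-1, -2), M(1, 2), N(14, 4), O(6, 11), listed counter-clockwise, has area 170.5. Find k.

The doubled signed area Σ (x_i y_{i+1} − x_{i+1} y_i) is linear in k.
With k=0 it equals 222; the coefficient of k is -17 (from the two edges through K).
So -17·k + 222 = 2·170.5 = 341 ⇒ k = -7.

-7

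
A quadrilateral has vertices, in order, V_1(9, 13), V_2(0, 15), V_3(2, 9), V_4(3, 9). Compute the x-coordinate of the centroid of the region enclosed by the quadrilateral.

Apply the shoelace formula. First the cross-terms c_i = x_i·y_{i+1} − x_{i+1}·y_i:
  135, -30, -9, -42  ⇒  2A = 54, A = 27.
Then Σ (x_i + x_{i+1})·c_i = 606, so x̄ = 606 / (6·27) = 101/27.

101/27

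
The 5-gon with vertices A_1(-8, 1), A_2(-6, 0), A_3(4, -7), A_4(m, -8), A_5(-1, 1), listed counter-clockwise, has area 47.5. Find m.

10

The doubled signed area Σ (x_i y_{i+1} − x_{i+1} y_i) is linear in m.
With m=0 it equals 15; the coefficient of m is 8 (from the two edges through A_4).
So 8·m + 15 = 2·47.5 = 95 ⇒ m = 10.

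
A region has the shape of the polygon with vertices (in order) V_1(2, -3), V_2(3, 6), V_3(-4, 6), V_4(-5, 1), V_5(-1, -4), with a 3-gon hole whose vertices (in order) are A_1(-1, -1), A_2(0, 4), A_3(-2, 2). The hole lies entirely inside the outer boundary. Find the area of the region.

56.5

Outer boundary:
Apply the shoelace formula: 2A = Σ (x_i·y_{i+1} − x_{i+1}·y_i), indices taken mod 5.
V_1→V_2: (2)(6) − (3)(-3) = 21
V_2→V_3: (3)(6) − (-4)(6) = 42
V_3→V_4: (-4)(1) − (-5)(6) = 26
V_4→V_5: (-5)(-4) − (-1)(1) = 21
V_5→V_1: (-1)(-3) − (2)(-4) = 11
Σ = 121
Area = |Σ|/2 = 60.5.
Hole:
A_1→A_2: (-1)(4) − (0)(-1) = -4
A_2→A_3: (0)(2) − (-2)(4) = 8
A_3→A_1: (-2)(-1) − (-1)(2) = 4
Σ = 8
Area = |Σ|/2 = 4.
Net area = 60.5 − 4 = 56.5.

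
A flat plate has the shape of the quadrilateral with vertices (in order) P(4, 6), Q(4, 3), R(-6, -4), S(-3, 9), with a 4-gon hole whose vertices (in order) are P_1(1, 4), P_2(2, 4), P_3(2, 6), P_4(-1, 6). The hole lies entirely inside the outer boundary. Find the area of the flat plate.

Outer boundary:
Apply the surveyor's formula: 2A = Σ (x_i·y_{i+1} − x_{i+1}·y_i), indices taken mod 4.
Σ = (-12) + (2) + (-66) + (-54) = -130
Area = |Σ|/2 = 65.
Hole:
Σ = (-4) + (4) + (18) + (-10) = 8
Area = |Σ|/2 = 4.
Net area = 65 − 4 = 61.

61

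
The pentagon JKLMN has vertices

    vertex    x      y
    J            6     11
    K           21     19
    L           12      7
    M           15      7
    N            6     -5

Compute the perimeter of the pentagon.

|JK| = √((15)² + (8)²) = √289 = 17
|KL| = √((-9)² + (-12)²) = √225 = 15
|LM| = √((3)² + (0)²) = √9 = 3
|MN| = √((-9)² + (-12)²) = √225 = 15
|NJ| = √((0)² + (16)²) = √256 = 16
Perimeter = 17 + 15 + 3 + 15 + 16 = 66.

66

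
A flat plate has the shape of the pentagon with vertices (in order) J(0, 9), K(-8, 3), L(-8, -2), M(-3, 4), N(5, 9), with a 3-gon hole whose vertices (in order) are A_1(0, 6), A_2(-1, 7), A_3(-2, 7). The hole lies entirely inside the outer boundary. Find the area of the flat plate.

35.5

Outer boundary:
Σ = (72) + (40) + (-38) + (-47) + (45) = 72
Area = |Σ|/2 = 36.
Hole:
Apply the shoelace formula: 2A = Σ (x_i·y_{i+1} − x_{i+1}·y_i), indices taken mod 3.
Cross-terms: 6, 7, -12  ⇒  Σ = 1
Area = |Σ|/2 = 0.5.
Net area = 36 − 0.5 = 35.5.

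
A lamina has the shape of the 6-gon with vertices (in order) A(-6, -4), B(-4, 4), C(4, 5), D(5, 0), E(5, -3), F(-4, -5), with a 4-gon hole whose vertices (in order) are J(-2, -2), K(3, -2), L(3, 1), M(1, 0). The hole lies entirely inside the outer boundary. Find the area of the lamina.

75.5

Outer boundary:
Apply the surveyor's formula: 2A = Σ (x_i·y_{i+1} − x_{i+1}·y_i), indices taken mod 6.
Σ = (-40) + (-36) + (-25) + (-15) + (-37) + (-14) = -167
Area = |Σ|/2 = 83.5.
Hole:
Apply the surveyor's formula: 2A = Σ (x_i·y_{i+1} − x_{i+1}·y_i), indices taken mod 4.
Σ = (10) + (9) + (-1) + (-2) = 16
Area = |Σ|/2 = 8.
Net area = 83.5 − 8 = 75.5.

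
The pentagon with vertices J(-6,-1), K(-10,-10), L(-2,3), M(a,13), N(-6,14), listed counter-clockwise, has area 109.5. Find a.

7

Write out the shoelace sum; only the two edges meeting at M involve a:
2·Area = [((-2)·13 − a·3) + (a·14 − (-6)·13)] + 90
       = 11·a + 142 = 219
⇒ a = 7.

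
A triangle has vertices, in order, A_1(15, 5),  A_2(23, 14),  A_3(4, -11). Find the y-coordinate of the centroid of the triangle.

Apply Gauss's area formula. First the cross-terms c_i = x_i·y_{i+1} − x_{i+1}·y_i:
  95, -309, 185  ⇒  2A = -29, A = -14.5.
Then Σ (y_i + y_{i+1})·c_i = -232, so ȳ = -232 / (6·(-14.5)) = 8/3.

8/3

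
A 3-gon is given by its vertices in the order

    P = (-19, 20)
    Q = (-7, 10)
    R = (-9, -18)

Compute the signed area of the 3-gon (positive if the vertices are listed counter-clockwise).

-178

Apply the shoelace (surveyor's) formula: 2A = Σ (x_i·y_{i+1} − x_{i+1}·y_i), indices taken mod 3.
P→Q: (-19)(10) − (-7)(20) = -50
Q→R: (-7)(-18) − (-9)(10) = 216
R→P: (-9)(20) − (-19)(-18) = -522
Σ = -356
Signed area = Σ/2 = -178 (negative ⇒ clockwise traversal).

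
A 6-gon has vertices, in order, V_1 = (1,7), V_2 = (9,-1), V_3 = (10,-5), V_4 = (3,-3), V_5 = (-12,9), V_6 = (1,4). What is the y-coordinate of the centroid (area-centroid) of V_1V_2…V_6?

Apply the surveyor's formula. First the cross-terms c_i = x_i·y_{i+1} − x_{i+1}·y_i:
  -64, -35, -15, -9, -57, 3  ⇒  2A = -177, A = -88.5.
Then Σ (y_i + y_{i+1})·c_i = -816, so ȳ = -816 / (6·(-88.5)) = 272/177.

272/177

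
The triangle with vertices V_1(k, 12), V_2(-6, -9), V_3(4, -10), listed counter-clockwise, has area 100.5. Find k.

-15

The doubled signed area Σ (x_i y_{i+1} − x_{i+1} y_i) is linear in k.
With k=0 it equals 216; the coefficient of k is 1 (from the two edges through V_1).
So 1·k + 216 = 2·100.5 = 201 ⇒ k = -15.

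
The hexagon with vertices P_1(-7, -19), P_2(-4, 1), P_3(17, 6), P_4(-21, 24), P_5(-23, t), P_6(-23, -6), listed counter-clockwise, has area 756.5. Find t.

Write out the shoelace sum; only the two edges meeting at P_5 involve t:
2·Area = [((-21)·t − (-23)·24) + ((-23)·(-6) − (-23)·t)] + 805
       = 2·t + 1495 = 1513
⇒ t = 9.

9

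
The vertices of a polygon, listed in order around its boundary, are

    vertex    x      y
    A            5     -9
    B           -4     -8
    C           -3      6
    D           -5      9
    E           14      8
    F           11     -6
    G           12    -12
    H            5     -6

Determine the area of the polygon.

273

Apply the shoelace formula: 2A = Σ (x_i·y_{i+1} − x_{i+1}·y_i), indices taken mod 8.
Σ = (-76) + (-48) + (3) + (-166) + (-172) + (-60) + (-12) + (-15) = -546
Area = |Σ|/2 = 273.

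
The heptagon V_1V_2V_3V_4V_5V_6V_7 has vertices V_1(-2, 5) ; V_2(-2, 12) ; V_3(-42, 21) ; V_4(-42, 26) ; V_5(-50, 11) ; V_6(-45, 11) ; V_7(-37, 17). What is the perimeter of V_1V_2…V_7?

122

|V_1V_2| = √((0)² + (7)²) = √49 = 7
|V_2V_3| = √((-40)² + (9)²) = √1681 = 41
|V_3V_4| = √((0)² + (5)²) = √25 = 5
|V_4V_5| = √((-8)² + (-15)²) = √289 = 17
|V_5V_6| = √((5)² + (0)²) = √25 = 5
|V_6V_7| = √((8)² + (6)²) = √100 = 10
|V_7V_1| = √((35)² + (-12)²) = √1369 = 37
Perimeter = 7 + 41 + 5 + 17 + 5 + 10 + 37 = 122.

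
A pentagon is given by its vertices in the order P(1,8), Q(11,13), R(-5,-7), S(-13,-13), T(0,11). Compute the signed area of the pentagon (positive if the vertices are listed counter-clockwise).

Apply Gauss's area formula: 2A = Σ (x_i·y_{i+1} − x_{i+1}·y_i), indices taken mod 5.
Σ = (-75) + (-12) + (-26) + (-143) + (-11) = -267
Signed area = Σ/2 = -133.5 (negative ⇒ clockwise traversal).

-133.5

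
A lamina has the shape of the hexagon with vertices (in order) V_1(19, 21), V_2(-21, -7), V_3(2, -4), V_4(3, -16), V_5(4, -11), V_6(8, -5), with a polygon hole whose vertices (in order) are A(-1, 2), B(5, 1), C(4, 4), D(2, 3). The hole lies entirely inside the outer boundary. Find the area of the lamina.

Outer boundary:
Cross-terms: 308, 98, -20, 31, 68, 263  ⇒  Σ = 748
Area = |Σ|/2 = 374.
Hole:
Apply Gauss's area formula: 2A = Σ (x_i·y_{i+1} − x_{i+1}·y_i), indices taken mod 4.
Cross-terms: -11, 16, 4, 7  ⇒  Σ = 16
Area = |Σ|/2 = 8.
Net area = 374 − 8 = 366.

366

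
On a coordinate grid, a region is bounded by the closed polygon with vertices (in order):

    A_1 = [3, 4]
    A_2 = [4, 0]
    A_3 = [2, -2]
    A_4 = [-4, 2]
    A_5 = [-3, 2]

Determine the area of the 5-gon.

24

Apply Gauss's area formula: 2A = Σ (x_i·y_{i+1} − x_{i+1}·y_i), indices taken mod 5.
Σ = (-16) + (-8) + (-4) + (-2) + (-18) = -48
Area = |Σ|/2 = 24.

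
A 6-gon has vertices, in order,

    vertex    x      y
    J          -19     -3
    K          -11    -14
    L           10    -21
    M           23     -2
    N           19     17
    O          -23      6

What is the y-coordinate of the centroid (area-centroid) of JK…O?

Apply the shoelace formula. First the cross-terms c_i = x_i·y_{i+1} − x_{i+1}·y_i:
  233, 371, 463, 429, 505, 183  ⇒  2A = 2184, A = 1092.
Then Σ (y_i + y_{i+1})·c_i = -8996, so ȳ = -8996 / (6·1092) = -173/126.

-173/126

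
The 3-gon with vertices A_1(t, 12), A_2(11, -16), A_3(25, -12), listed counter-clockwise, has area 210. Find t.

4

The doubled signed area Σ (x_i y_{i+1} − x_{i+1} y_i) is linear in t.
With t=0 it equals 436; the coefficient of t is -4 (from the two edges through A_1).
So -4·t + 436 = 2·210 = 420 ⇒ t = 4.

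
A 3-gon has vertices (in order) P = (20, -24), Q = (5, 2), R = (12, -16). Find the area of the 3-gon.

44

Apply the surveyor's formula: 2A = Σ (x_i·y_{i+1} − x_{i+1}·y_i), indices taken mod 3.
Cross-terms: 160, -104, 32  ⇒  Σ = 88
Area = |Σ|/2 = 44.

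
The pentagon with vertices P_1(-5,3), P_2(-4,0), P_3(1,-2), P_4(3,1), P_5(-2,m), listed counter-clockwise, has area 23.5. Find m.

3

The doubled signed area Σ (x_i y_{i+1} − x_{i+1} y_i) is linear in m.
With m=0 it equals 23; the coefficient of m is 8 (from the two edges through P_5).
So 8·m + 23 = 2·23.5 = 47 ⇒ m = 3.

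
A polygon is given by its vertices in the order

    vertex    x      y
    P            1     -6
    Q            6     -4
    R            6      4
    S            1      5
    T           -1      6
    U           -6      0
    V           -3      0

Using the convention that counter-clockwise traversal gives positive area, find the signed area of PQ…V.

85.5

P→Q: (1)(-4) − (6)(-6) = 32
Q→R: (6)(4) − (6)(-4) = 48
R→S: (6)(5) − (1)(4) = 26
S→T: (1)(6) − (-1)(5) = 11
T→U: (-1)(0) − (-6)(6) = 36
U→V: (-6)(0) − (-3)(0) = 0
V→P: (-3)(-6) − (1)(0) = 18
Σ = 171
Signed area = Σ/2 = 85.5 (positive ⇒ counter-clockwise traversal).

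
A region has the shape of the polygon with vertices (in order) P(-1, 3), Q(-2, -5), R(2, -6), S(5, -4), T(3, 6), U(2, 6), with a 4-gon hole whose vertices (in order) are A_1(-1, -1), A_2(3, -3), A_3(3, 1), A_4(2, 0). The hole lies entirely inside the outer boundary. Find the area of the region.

50.5

Outer boundary:
Apply Gauss's area formula: 2A = Σ (x_i·y_{i+1} − x_{i+1}·y_i), indices taken mod 6.
Cross-terms: 11, 22, 22, 42, 6, 12  ⇒  Σ = 115
Area = |Σ|/2 = 57.5.
Hole:
Apply the surveyor's formula: 2A = Σ (x_i·y_{i+1} − x_{i+1}·y_i), indices taken mod 4.
A_1→A_2: (-1)(-3) − (3)(-1) = 6
A_2→A_3: (3)(1) − (3)(-3) = 12
A_3→A_4: (3)(0) − (2)(1) = -2
A_4→A_1: (2)(-1) − (-1)(0) = -2
Σ = 14
Area = |Σ|/2 = 7.
Net area = 57.5 − 7 = 50.5.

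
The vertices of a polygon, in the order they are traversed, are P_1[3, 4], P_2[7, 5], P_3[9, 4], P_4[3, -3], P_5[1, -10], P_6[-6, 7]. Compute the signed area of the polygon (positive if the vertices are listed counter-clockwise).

-97

Apply the shoelace formula: 2A = Σ (x_i·y_{i+1} − x_{i+1}·y_i), indices taken mod 6.
Cross-terms: -13, -17, -39, -27, -53, -45  ⇒  Σ = -194
Signed area = Σ/2 = -97 (negative ⇒ clockwise traversal).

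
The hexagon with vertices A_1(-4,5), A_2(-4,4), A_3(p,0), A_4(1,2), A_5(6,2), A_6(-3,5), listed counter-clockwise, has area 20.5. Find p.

Write out the shoelace sum; only the two edges meeting at A_3 involve p:
2·Area = [((-4)·0 − p·4) + (p·2 − 1·0)] + 35
       = -2·p + 35 = 41
⇒ p = -3.

-3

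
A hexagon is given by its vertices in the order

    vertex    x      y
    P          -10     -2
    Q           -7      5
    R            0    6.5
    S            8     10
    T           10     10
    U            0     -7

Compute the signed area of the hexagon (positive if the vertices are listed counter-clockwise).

-160.75

P→Q: (-10)(5) − (-7)(-2) = -64
Q→R: (-7)(6.5) − (0)(5) = -45.5
R→S: (0)(10) − (8)(6.5) = -52
S→T: (8)(10) − (10)(10) = -20
T→U: (10)(-7) − (0)(10) = -70
U→P: (0)(-2) − (-10)(-7) = -70
Σ = -321.5
Signed area = Σ/2 = -160.75 (negative ⇒ clockwise traversal).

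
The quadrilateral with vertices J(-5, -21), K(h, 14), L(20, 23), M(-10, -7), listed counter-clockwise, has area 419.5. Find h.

21

Write out the shoelace sum; only the two edges meeting at K involve h:
2·Area = [((-5)·14 − h·(-21)) + (h·23 − 20·14)] + 265
       = 44·h + -85 = 839
⇒ h = 21.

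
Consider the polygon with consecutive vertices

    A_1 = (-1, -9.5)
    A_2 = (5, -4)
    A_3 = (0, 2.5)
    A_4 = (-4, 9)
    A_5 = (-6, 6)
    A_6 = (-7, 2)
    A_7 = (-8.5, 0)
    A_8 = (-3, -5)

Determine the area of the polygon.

Apply the shoelace (surveyor's) formula: 2A = Σ (x_i·y_{i+1} − x_{i+1}·y_i), indices taken mod 8.
Σ = (51.5) + (12.5) + (10) + (30) + (30) + (17) + (42.5) + (23.5) = 217
Area = |Σ|/2 = 108.5.

108.5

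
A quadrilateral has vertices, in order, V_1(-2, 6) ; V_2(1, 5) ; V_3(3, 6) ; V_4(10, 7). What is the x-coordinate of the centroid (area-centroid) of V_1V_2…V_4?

Apply the surveyor's formula. First the cross-terms c_i = x_i·y_{i+1} − x_{i+1}·y_i:
  -16, -9, -39, 74  ⇒  2A = 10, A = 5.
Then Σ (x_i + x_{i+1})·c_i = 65, so x̄ = 65 / (6·5) = 13/6.

13/6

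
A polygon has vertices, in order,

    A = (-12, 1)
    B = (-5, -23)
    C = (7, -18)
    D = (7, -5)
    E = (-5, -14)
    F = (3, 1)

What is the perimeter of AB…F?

98

|AB| = √((7)² + (-24)²) = √625 = 25
|BC| = √((12)² + (5)²) = √169 = 13
|CD| = √((0)² + (13)²) = √169 = 13
|DE| = √((-12)² + (-9)²) = √225 = 15
|EF| = √((8)² + (15)²) = √289 = 17
|FA| = √((-15)² + (0)²) = √225 = 15
Perimeter = 25 + 13 + 13 + 15 + 17 + 15 = 98.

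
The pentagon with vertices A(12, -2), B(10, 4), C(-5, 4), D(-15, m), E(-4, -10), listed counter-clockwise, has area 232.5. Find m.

The doubled signed area Σ (x_i y_{i+1} − x_{i+1} y_i) is linear in m.
With m=0 it equals 466; the coefficient of m is -1 (from the two edges through D).
So -1·m + 466 = 2·232.5 = 465 ⇒ m = 1.

1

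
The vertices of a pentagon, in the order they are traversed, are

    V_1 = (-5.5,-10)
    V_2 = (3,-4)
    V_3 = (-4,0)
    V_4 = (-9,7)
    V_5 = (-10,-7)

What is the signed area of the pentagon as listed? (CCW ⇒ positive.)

101.25

Apply the shoelace (surveyor's) formula: 2A = Σ (x_i·y_{i+1} − x_{i+1}·y_i), indices taken mod 5.
Σ = (52) + (-16) + (-28) + (133) + (61.5) = 202.5
Signed area = Σ/2 = 101.25 (positive ⇒ counter-clockwise traversal).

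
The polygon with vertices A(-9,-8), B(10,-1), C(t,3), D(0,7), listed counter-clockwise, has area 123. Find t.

8

Write out the shoelace sum; only the two edges meeting at C involve t:
2·Area = [(10·3 − t·(-1)) + (t·7 − 0·3)] + 152
       = 8·t + 182 = 246
⇒ t = 8.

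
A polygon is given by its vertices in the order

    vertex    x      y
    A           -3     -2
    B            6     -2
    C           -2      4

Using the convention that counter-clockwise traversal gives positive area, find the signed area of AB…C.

27

Apply the surveyor's formula: 2A = Σ (x_i·y_{i+1} − x_{i+1}·y_i), indices taken mod 3.
Σ = (18) + (20) + (16) = 54
Signed area = Σ/2 = 27 (positive ⇒ counter-clockwise traversal).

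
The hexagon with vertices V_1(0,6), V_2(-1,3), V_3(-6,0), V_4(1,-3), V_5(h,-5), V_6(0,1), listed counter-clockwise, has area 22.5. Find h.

2

The doubled signed area Σ (x_i y_{i+1} − x_{i+1} y_i) is linear in h.
With h=0 it equals 37; the coefficient of h is 4 (from the two edges through V_5).
So 4·h + 37 = 2·22.5 = 45 ⇒ h = 2.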